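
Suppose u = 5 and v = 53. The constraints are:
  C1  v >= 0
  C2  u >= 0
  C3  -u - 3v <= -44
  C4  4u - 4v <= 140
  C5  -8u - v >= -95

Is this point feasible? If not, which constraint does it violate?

feasible

C1: 53 ≥ 0 ✓
C2: 5 ≥ 0 ✓
C3: -164 ≤ -44 ✓
C4: -192 ≤ 140 ✓
C5: -93 ≥ -95 ✓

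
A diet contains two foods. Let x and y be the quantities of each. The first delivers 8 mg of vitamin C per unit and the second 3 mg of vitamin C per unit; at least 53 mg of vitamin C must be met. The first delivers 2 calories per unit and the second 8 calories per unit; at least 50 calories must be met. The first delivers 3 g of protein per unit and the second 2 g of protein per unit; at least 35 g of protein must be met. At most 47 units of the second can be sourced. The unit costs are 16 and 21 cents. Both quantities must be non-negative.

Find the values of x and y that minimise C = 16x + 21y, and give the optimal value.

x = 9, y = 4, minimum C = 228

Extreme points and C = 16x + 21y:
  (0, 53/3) → C = 371
  (0, 47) → C = 987
  (25, 0) → C = 400
  (1/7, 121/7) → C = 2557/7
  (9, 4) → C = 228
The feasible region is unbounded (it extends along (1, 0)), but C strictly increases along every unbounded feasible direction, so there is no improving ray and the minimum is attained at a vertex.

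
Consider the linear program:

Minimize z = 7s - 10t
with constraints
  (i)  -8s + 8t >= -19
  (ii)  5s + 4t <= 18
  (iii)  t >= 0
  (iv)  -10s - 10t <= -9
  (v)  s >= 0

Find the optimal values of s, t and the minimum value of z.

s = 0, t = 9/2, minimum z = -45

Vertices and z = 7s - 10t:
  (55/18, 49/72) → z = 175/12
  (19/8, 0) → z = 133/8
  (0, 9/2) → z = -45
  (9/10, 0) → z = 63/10
  (0, 9/10) → z = -9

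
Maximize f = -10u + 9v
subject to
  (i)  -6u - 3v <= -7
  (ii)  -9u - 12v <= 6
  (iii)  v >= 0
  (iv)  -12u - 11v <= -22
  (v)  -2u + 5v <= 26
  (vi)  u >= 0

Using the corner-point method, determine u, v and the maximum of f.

u = 0, v = 26/5, maximum f = 234/5

Corner points and f = -10u + 9v:
  (11/30, 8/5) → f = 161/15
  (0, 7/3) → f = 21
  (11/6, 0) → f = -55/3
  (0, 26/5) → f = 234/5
The feasible region is unbounded (it extends along (1, 0), (5, 2)), but f strictly decreases along every unbounded feasible direction, so there is no improving ray and the maximum is attained at a vertex.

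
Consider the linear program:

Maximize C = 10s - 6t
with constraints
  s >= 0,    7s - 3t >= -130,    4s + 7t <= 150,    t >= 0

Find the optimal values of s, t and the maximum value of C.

s = 75/2, t = 0, maximum C = 375

Vertices and C = 10s - 6t:
  (0, 150/7) → C = -900/7
  (0, 0) → C = 0
  (75/2, 0) → C = 375

The optimum lies where 4s + 7t = 150 and t = 0.
Solving simultaneously gives s = 75/2, t = 0.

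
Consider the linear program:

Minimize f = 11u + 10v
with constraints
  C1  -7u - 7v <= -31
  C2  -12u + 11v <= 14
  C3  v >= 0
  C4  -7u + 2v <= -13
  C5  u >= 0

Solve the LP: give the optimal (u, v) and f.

Corner points and f = 11u + 10v:
  (31/7, 0) → f = 341/7
  (17/7, 2) → f = 327/7
  (171/53, 254/53) → f = 4421/53
The feasible region is unbounded (it extends along (11, 12), (1, 0)), but f strictly increases along every unbounded feasible direction, so there is no improving ray and the minimum is attained at a vertex.

The optimum lies where -7u - 7v = -31 and -7u + 2v = -13.
Solving simultaneously gives u = 17/7, v = 2.

u = 17/7, v = 2, minimum f = 327/7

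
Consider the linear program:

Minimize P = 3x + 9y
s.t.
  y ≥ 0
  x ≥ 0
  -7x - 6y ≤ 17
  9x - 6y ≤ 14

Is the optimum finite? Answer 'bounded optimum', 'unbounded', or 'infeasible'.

Corner points and P = 3x + 9y:
  (0, 0) → P = 0
  (14/9, 0) → P = 14/3
The feasible region has finitely many vertices and no improving ray; the minimum is 0 at (0, 0).

bounded optimum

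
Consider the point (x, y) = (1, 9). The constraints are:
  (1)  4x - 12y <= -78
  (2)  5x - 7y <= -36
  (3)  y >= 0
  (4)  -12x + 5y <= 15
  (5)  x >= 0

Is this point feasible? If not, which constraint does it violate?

Constraint (4): -12x + 5y = 33, which is not ≤ 15. All other constraints are satisfied.

not feasible — violates (4)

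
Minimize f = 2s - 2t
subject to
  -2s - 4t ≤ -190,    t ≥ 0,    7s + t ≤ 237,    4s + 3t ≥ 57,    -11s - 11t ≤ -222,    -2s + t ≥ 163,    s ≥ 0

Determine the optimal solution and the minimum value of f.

s = 0, t = 237, minimum f = -474

Vertices and f = 2s - 2t:
  (74/9, 1615/9) → f = -3082/9
  (0, 237) → f = -474
  (0, 163) → f = -326

The binding constraints are 7s + t = 237 and s = 0.
Solving simultaneously gives s = 0, t = 237.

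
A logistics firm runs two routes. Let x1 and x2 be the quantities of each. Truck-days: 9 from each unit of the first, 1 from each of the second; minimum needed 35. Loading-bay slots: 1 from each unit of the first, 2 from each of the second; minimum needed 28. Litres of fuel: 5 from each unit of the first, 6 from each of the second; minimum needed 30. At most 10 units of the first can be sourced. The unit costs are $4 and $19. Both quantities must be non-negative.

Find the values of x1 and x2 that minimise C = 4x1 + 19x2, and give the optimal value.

x1 = 10, x2 = 9, minimum C = 211

The feasible region is unbounded (it extends along (0, 1)), but C strictly increases along every unbounded feasible direction, so there is no improving ray and the minimum is attained at a vertex.

At the optimal vertex, x1 + 2x2 = 28 and x1 = 10.
Solving simultaneously gives x1 = 10, x2 = 9.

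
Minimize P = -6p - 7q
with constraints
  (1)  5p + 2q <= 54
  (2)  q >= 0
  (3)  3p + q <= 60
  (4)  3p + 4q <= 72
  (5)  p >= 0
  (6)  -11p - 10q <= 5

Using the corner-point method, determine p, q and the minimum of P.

Feasible corners and P = -6p - 7q:
  (54/5, 0) → P = -324/5
  (36/7, 99/7) → P = -909/7
  (0, 0) → P = 0
  (0, 18) → P = -126

p = 36/7, q = 99/7, minimum P = -909/7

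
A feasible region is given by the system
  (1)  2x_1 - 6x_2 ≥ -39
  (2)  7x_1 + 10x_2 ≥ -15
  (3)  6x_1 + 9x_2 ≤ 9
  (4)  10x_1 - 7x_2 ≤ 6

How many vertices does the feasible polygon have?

4

Pairwise boundary intersections that survive every other constraint:
  (-240/31, 243/62)
  (-11/2, 14/3)
  (-45/149, -192/149)
  (39/44, 9/22)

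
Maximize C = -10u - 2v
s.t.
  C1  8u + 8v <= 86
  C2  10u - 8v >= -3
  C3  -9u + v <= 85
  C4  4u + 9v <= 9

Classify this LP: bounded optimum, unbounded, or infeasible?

unbounded

From the feasible point (351/20, -34/5), moving in the direction (-1, -9) keeps every constraint satisfied while C increases without bound.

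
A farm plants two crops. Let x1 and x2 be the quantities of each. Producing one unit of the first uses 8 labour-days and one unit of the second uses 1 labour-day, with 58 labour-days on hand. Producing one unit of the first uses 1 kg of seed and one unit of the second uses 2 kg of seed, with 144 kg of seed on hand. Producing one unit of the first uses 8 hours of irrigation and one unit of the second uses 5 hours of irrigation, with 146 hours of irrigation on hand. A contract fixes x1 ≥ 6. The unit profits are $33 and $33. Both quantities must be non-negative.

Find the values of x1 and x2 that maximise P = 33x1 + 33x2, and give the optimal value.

x1 = 6, x2 = 10, maximum P = 528

Feasible corners and P = 33x1 + 33x2:
  (29/4, 0) → P = 957/4
  (6, 0) → P = 198
  (6, 10) → P = 528

The binding constraints are 8x1 + x2 = 58 and x1 = 6.
Solving simultaneously gives x1 = 6, x2 = 10.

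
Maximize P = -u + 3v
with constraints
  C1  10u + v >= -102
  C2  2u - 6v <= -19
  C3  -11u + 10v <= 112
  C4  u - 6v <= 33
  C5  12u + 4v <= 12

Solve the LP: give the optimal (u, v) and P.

u = -2, v = 9, maximum P = 29

Vertices and P = -u + 3v:
  (-631/62, -7/31) → P = 19/2
  (-1132/111, -2/111) → P = 1126/111
  (-1/20, 63/20) → P = 19/2
  (-2, 9) → P = 29

The binding constraints are -11u + 10v = 112 and 12u + 4v = 12.
Solving simultaneously gives u = -2, v = 9.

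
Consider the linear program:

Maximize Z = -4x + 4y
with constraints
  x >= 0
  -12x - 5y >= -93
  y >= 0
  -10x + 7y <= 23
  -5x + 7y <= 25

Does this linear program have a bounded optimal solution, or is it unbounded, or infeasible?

Corner points and Z = -4x + 4y:
  (0, 0) → Z = 0
  (0, 23/7) → Z = 92/7
  (31/4, 0) → Z = -31
  (526/109, 765/109) → Z = 956/109
  (2/5, 27/7) → Z = 484/35
The feasible region has finitely many vertices and no improving ray; the maximum is 484/35 at (2/5, 27/7).

bounded optimum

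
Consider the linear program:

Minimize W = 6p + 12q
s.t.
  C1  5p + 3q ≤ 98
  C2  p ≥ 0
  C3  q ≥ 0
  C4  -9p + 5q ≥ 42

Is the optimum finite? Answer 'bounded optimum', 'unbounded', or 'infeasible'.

Extreme points and W = 6p + 12q:
  (0, 98/3) → W = 392
  (7, 21) → W = 294
  (0, 42/5) → W = 504/5
The feasible region has finitely many vertices and no improving ray; the minimum is 504/5 at (0, 42/5).

bounded optimum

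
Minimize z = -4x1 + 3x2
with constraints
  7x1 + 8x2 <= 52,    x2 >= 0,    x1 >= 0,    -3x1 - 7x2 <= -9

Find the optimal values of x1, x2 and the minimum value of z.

Extreme points and z = -4x1 + 3x2:
  (52/7, 0) → z = -208/7
  (0, 13/2) → z = 39/2
  (3, 0) → z = -12
  (0, 9/7) → z = 27/7

x1 = 52/7, x2 = 0, minimum z = -208/7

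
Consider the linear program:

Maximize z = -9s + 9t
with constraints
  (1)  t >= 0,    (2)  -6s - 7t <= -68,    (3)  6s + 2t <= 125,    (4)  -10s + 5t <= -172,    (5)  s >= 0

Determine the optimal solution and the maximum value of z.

The optimum lies where 6s + 2t = 125 and -10s + 5t = -172.
Solving simultaneously gives s = 969/50, t = 109/25.

s = 969/50, t = 109/25, maximum z = -6759/50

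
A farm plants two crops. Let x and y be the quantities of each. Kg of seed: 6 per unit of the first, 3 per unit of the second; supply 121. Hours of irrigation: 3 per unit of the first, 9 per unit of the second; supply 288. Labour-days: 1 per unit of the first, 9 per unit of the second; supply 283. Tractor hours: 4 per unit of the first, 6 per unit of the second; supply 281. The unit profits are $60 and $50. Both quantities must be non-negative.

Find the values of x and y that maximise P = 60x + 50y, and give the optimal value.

Feasible corners and P = 60x + 50y:
  (0, 0) → P = 0
  (0, 283/9) → P = 14150/9
  (121/6, 0) → P = 1210
  (5, 91/3) → P = 5450/3
  (5/2, 187/6) → P = 5125/3

The binding constraints are 6x + 3y = 121 and 3x + 9y = 288.
Solving simultaneously gives x = 5, y = 91/3.

x = 5, y = 91/3, maximum P = 5450/3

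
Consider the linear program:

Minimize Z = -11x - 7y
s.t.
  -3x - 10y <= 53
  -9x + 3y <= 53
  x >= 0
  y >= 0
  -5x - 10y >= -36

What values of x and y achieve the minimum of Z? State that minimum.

x = 36/5, y = 0, minimum Z = -396/5

Corner points and Z = -11x - 7y:
  (0, 0) → Z = 0
  (0, 18/5) → Z = -126/5
  (36/5, 0) → Z = -396/5

At the optimal vertex, y = 0 and -5x - 10y = -36.
Solving simultaneously gives x = 36/5, y = 0.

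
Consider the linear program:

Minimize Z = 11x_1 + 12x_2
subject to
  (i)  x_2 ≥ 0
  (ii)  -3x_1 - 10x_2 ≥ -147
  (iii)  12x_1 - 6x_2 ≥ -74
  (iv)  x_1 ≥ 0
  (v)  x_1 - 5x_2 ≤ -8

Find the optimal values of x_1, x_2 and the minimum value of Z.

x_1 = 0, x_2 = 8/5, minimum Z = 96/5

At the optimal vertex, x_1 = 0 and x_1 - 5x_2 = -8.
Solving simultaneously gives x_1 = 0, x_2 = 8/5.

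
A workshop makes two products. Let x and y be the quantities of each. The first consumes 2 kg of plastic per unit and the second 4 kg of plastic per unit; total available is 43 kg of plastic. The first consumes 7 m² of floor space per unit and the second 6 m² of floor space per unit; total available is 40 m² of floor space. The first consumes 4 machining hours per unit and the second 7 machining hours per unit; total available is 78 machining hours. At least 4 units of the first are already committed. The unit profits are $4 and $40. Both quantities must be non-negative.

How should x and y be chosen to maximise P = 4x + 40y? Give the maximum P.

Feasible corners and P = 4x + 40y:
  (40/7, 0) → P = 160/7
  (4, 0) → P = 16
  (4, 2) → P = 96

At the optimal vertex, 7x + 6y = 40 and x = 4.
Solving simultaneously gives x = 4, y = 2.

x = 4, y = 2, maximum P = 96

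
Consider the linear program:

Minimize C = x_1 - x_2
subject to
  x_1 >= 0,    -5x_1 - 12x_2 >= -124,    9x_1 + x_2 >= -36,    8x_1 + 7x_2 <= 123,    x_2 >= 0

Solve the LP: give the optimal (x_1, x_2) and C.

x_1 = 0, x_2 = 31/3, minimum C = -31/3

Vertices and C = x_1 - x_2:
  (0, 31/3) → C = -31/3
  (0, 0) → C = 0
  (608/61, 377/61) → C = 231/61
  (123/8, 0) → C = 123/8

The binding constraints are x_1 = 0 and -5x_1 - 12x_2 = -124.
Solving simultaneously gives x_1 = 0, x_2 = 31/3.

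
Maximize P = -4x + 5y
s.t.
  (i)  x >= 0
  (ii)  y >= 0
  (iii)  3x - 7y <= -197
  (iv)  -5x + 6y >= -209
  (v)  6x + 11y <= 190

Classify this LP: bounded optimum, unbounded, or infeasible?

infeasible

The boundaries x = 0 and y = 0 meet at (0, 0), but that point violates 3x - 7y ≤ -197. Every candidate vertex is excluded by some other constraint, so the feasible region is empty.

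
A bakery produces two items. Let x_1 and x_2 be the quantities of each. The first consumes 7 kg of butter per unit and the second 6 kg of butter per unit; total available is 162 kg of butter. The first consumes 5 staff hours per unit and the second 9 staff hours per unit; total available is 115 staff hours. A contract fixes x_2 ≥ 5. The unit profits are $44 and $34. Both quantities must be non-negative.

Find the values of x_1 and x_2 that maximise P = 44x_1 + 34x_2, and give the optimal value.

The optimum lies where 5x_1 + 9x_2 = 115 and x_2 = 5.
Solving simultaneously gives x_1 = 14, x_2 = 5.

x_1 = 14, x_2 = 5, maximum P = 786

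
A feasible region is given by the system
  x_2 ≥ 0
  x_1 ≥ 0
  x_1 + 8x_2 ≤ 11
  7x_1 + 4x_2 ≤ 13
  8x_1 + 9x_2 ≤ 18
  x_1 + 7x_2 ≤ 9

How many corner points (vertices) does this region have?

Of the 15 pairwise boundary intersections, those satisfying every inequality are:
  (0, 0)
  (13/7, 0)
  (0, 9/7)
  (45/31, 22/31)
  (45/47, 54/47)

5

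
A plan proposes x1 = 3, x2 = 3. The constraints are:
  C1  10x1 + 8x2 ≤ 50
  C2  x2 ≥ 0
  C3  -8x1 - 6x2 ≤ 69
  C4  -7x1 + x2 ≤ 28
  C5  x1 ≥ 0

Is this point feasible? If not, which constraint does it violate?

Constraint C1: 10x1 + 8x2 = 54, which is not ≤ 50. All other constraints are satisfied.

not feasible — violates C1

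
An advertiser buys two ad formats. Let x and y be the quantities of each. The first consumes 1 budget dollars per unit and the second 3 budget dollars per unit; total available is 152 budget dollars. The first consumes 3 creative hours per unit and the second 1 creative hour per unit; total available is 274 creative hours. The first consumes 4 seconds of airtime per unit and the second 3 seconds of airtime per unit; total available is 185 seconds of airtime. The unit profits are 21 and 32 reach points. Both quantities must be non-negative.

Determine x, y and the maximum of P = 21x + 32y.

Corner points and P = 21x + 32y:
  (0, 0) → P = 0
  (0, 152/3) → P = 4864/3
  (185/4, 0) → P = 3885/4
  (11, 47) → P = 1735

x = 11, y = 47, maximum P = 1735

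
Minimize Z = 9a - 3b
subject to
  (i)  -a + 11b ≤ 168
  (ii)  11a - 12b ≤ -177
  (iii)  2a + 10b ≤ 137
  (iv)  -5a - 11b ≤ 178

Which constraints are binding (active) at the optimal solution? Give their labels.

Corner points and Z = 9a - 3b:
  (-173/32, 473/32) → Z = -93
  (-173/3, 331/33) → Z = -6040/11
  (-63/67, 1861/134) → Z = -6717/134
  (-4083/181, -1073/181) → Z = -33528/181

The minimum is at (-173/3, 331/33). Substituting into each constraint, equality holds for (i) and (iv); the remaining constraints have slack.

(i) and (iv)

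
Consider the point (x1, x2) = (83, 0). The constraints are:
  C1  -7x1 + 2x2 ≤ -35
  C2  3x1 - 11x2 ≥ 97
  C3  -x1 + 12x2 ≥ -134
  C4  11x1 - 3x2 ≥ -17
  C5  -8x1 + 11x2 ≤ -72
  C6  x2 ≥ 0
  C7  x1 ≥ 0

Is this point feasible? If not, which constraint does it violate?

feasible

C1: -581 ≤ -35 ✓
C2: 249 ≥ 97 ✓
C3: -83 ≥ -134 ✓
C4: 913 ≥ -17 ✓
C5: -664 ≤ -72 ✓
C6: 0 ≥ 0 ✓
C7: 83 ≥ 0 ✓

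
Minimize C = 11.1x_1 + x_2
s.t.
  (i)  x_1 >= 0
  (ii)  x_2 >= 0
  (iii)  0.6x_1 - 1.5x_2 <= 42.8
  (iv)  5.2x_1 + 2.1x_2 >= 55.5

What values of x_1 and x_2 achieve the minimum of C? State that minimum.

x_1 = 0, x_2 = 185/7, minimum C = 185/7

Feasible corners and C = 11.1x_1 + x_2:
  (0, 185/7) → C = 185/7
  (214/3, 0) → C = 3959/5
  (555/52, 0) → C = 12321/104
The feasible region is unbounded (it extends along (0, 1), (5, 2)), but C strictly increases along every unbounded feasible direction, so there is no improving ray and the minimum is attained at a vertex.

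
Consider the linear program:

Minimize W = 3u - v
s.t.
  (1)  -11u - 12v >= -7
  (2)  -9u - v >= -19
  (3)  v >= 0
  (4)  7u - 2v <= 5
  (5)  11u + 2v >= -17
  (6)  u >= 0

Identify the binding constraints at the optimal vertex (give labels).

Feasible corners and W = 3u - v:
  (7/11, 0) → W = 21/11
  (0, 7/12) → W = -7/12
  (0, 0) → W = 0

The minimum is at (0, 7/12). Substituting into each constraint, equality holds for (1) and (6); the remaining constraints have slack.

(1) and (6)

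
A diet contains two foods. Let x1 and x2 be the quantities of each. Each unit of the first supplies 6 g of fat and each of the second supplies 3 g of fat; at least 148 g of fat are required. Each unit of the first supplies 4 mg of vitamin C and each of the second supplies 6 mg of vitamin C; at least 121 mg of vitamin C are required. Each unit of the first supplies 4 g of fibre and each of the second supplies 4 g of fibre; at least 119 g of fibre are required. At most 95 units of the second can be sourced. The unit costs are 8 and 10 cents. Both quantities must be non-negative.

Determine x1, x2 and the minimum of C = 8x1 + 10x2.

x1 = 115/4, x2 = 1, minimum C = 240

Corner points and C = 8x1 + 10x2:
  (0, 148/3) → C = 1480/3
  (0, 95) → C = 950
  (121/4, 0) → C = 242
  (235/12, 61/6) → C = 775/3
  (115/4, 1) → C = 240
The feasible region is unbounded (it extends along (1, 0)), but C strictly increases along every unbounded feasible direction, so there is no improving ray and the minimum is attained at a vertex.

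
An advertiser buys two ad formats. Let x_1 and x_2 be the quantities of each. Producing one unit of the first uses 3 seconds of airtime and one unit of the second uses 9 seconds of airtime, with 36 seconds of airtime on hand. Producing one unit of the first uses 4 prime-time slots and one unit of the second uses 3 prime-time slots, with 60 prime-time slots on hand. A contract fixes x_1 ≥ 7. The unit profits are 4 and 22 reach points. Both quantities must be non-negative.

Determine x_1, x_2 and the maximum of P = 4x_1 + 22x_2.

x_1 = 7, x_2 = 5/3, maximum P = 194/3

Extreme points and P = 4x_1 + 22x_2:
  (12, 0) → P = 48
  (7, 0) → P = 28
  (7, 5/3) → P = 194/3

The binding constraints are 3x_1 + 9x_2 = 36 and x_1 = 7.
Solving simultaneously gives x_1 = 7, x_2 = 5/3.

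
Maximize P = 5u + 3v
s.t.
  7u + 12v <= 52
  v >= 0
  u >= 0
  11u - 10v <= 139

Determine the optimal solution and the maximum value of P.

u = 52/7, v = 0, maximum P = 260/7

Extreme points and P = 5u + 3v:
  (52/7, 0) → P = 260/7
  (0, 13/3) → P = 13
  (0, 0) → P = 0

The binding constraints are 7u + 12v = 52 and v = 0.
Solving simultaneously gives u = 52/7, v = 0.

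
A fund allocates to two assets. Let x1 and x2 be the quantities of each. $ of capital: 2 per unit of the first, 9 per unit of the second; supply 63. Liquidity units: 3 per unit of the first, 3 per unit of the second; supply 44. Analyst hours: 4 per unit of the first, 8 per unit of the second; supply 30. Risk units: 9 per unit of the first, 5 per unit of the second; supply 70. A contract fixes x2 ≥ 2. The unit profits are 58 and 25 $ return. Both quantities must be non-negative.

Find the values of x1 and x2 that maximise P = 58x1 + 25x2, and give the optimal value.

Vertices and P = 58x1 + 25x2:
  (0, 15/4) → P = 375/4
  (0, 2) → P = 50
  (7/2, 2) → P = 253

x1 = 7/2, x2 = 2, maximum P = 253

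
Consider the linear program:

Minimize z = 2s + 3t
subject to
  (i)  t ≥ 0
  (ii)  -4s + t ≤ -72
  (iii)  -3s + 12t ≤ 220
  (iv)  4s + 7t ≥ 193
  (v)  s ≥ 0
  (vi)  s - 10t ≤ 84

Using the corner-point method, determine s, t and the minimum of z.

s = 697/32, t = 121/8, minimum z = 1423/16

The feasible region is unbounded (it extends along (10, 1), (4, 1)), but z strictly increases along every unbounded feasible direction, so there is no improving ray and the minimum is attained at a vertex.

The binding constraints are -4s + t = -72 and 4s + 7t = 193.
Solving simultaneously gives s = 697/32, t = 121/8.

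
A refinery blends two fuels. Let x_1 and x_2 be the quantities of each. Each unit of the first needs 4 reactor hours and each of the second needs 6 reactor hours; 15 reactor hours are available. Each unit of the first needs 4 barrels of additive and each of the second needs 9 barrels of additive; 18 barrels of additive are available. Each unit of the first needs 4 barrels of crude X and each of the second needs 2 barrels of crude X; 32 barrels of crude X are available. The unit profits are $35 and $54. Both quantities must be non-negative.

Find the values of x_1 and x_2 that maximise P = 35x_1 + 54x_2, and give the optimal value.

Corner points and P = 35x_1 + 54x_2:
  (0, 0) → P = 0
  (0, 2) → P = 108
  (15/4, 0) → P = 525/4
  (9/4, 1) → P = 531/4

x_1 = 9/4, x_2 = 1, maximum P = 531/4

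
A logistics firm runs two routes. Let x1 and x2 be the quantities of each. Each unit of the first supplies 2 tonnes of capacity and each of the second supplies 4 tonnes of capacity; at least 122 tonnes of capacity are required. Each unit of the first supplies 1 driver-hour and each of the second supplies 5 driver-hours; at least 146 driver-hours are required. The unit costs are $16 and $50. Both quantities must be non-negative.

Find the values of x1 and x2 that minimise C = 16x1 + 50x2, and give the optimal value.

x1 = 13/3, x2 = 85/3, minimum C = 1486

Corner points and C = 16x1 + 50x2:
  (0, 61/2) → C = 1525
  (146, 0) → C = 2336
  (13/3, 85/3) → C = 1486
The feasible region is unbounded (it extends along (0, 1), (1, 0)), but C strictly increases along every unbounded feasible direction, so there is no improving ray and the minimum is attained at a vertex.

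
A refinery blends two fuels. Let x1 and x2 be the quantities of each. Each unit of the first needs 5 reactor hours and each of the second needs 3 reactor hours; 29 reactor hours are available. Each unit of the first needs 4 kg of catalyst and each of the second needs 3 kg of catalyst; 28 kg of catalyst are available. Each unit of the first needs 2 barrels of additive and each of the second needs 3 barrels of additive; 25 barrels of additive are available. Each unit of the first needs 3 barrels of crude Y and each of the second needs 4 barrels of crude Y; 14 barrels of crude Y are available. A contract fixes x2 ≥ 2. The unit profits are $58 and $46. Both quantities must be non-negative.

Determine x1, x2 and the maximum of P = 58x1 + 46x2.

Extreme points and P = 58x1 + 46x2:
  (0, 7/2) → P = 161
  (0, 2) → P = 92
  (2, 2) → P = 208

The binding constraints are 3x1 + 4x2 = 14 and x2 = 2.
Solving simultaneously gives x1 = 2, x2 = 2.

x1 = 2, x2 = 2, maximum P = 208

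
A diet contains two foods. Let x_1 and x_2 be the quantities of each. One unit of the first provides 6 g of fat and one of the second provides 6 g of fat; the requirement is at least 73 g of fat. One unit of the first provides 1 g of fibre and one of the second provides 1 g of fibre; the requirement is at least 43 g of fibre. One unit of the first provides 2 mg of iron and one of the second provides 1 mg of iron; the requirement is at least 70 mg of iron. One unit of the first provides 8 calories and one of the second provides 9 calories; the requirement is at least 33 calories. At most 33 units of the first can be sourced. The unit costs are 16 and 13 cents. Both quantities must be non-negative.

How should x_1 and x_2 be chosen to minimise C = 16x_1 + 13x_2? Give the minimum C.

x_1 = 27, x_2 = 16, minimum C = 640

The feasible region is unbounded (it extends along (0, 1)), but C strictly increases along every unbounded feasible direction, so there is no improving ray and the minimum is attained at a vertex.

The optimum lies where x_1 + x_2 = 43 and 2x_1 + x_2 = 70.
Solving simultaneously gives x_1 = 27, x_2 = 16.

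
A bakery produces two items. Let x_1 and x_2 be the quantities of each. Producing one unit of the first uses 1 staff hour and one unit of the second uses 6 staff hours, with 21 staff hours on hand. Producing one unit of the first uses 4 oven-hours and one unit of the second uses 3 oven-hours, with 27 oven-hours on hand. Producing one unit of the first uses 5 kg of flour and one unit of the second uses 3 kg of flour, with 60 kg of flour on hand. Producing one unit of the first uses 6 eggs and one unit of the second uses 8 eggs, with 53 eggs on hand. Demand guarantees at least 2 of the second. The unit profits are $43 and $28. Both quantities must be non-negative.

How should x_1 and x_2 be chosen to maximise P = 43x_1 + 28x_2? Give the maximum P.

x_1 = 21/4, x_2 = 2, maximum P = 1127/4

Vertices and P = 43x_1 + 28x_2:
  (0, 7/2) → P = 98
  (0, 2) → P = 56
  (33/7, 19/7) → P = 1951/7
  (21/4, 2) → P = 1127/4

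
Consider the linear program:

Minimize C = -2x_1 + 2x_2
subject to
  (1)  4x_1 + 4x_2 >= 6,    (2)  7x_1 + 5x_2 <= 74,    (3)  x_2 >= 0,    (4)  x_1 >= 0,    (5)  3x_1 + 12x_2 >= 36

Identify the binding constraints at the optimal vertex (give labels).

(2) and (5)

Extreme points and C = -2x_1 + 2x_2:
  (0, 74/5) → C = 148/5
  (236/23, 10/23) → C = -452/23
  (0, 3) → C = 6

The minimum is at (236/23, 10/23). Substituting into each constraint, equality holds for (2) and (5); the remaining constraints have slack.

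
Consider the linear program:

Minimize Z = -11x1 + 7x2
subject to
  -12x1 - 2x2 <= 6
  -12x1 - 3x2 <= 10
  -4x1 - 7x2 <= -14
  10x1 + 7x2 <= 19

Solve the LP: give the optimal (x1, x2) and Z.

x1 = 5/6, x2 = 32/21, minimum Z = 3/2

Feasible corners and Z = -11x1 + 7x2:
  (-35/38, 48/19) → Z = 1057/38
  (-5/4, 9/2) → Z = 181/4
  (5/6, 32/21) → Z = 3/2

The optimum lies where -4x1 - 7x2 = -14 and 10x1 + 7x2 = 19.
Solving simultaneously gives x1 = 5/6, x2 = 32/21.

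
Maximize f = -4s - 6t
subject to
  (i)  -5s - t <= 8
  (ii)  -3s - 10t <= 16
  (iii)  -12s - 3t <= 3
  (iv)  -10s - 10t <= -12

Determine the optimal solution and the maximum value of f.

Feasible corners and f = -4s - 6t:
  (-7, 27) → f = -134
  (4, -14/5) → f = 4/5
  (-11/15, 29/15) → f = -26/3
The feasible region is unbounded (it extends along (10, -3), (-1, 5)), but f strictly decreases along every unbounded feasible direction, so there is no improving ray and the maximum is attained at a vertex.

The optimum lies where -3s - 10t = 16 and -10s - 10t = -12.
Solving simultaneously gives s = 4, t = -14/5.

s = 4, t = -14/5, maximum f = 4/5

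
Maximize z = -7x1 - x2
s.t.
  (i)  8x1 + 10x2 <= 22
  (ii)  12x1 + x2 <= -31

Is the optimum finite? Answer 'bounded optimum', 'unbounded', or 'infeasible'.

unbounded

From the feasible point (-83/28, 32/7), moving in the direction (-10, 8) keeps every constraint satisfied while z increases without bound.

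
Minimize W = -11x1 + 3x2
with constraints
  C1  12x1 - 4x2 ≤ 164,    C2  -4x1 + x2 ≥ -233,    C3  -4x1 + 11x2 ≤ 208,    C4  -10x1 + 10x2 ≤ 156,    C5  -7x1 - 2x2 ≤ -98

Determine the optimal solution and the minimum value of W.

Corner points and W = -11x1 + 3x2:
  (659/29, 788/29) → W = -4885/29
  (180/13, 7/13) → W = -1959/13
  (662/85, 1848/85) → W = -1738/85

x1 = 659/29, x2 = 788/29, minimum W = -4885/29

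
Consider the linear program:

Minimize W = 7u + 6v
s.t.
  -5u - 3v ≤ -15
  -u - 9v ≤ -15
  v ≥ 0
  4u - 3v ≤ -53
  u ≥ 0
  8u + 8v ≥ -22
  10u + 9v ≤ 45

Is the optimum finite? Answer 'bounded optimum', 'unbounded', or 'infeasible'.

infeasible

The boundaries -5u - 3v = -15 and -u - 9v = -15 meet at (15/7, 10/7), but that point violates 4u - 3v ≤ -53. Every candidate vertex is excluded by some other constraint, so the feasible region is empty.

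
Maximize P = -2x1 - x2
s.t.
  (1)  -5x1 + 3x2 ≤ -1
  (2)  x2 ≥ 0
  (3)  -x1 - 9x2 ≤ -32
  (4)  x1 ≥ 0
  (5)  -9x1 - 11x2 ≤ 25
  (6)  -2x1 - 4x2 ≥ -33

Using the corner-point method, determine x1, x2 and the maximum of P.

The optimum lies where -5x1 + 3x2 = -1 and -x1 - 9x2 = -32.
Solving simultaneously gives x1 = 35/16, x2 = 53/16.

x1 = 35/16, x2 = 53/16, maximum P = -123/16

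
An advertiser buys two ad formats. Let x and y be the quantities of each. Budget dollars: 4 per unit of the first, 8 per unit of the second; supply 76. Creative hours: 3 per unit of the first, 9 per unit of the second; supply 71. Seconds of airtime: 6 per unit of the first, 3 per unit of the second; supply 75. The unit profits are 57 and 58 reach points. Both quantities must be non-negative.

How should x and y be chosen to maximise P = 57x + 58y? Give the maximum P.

x = 31/3, y = 13/3, maximum P = 2521/3

Vertices and P = 57x + 58y:
  (0, 0) → P = 0
  (0, 71/9) → P = 4118/9
  (25/2, 0) → P = 1425/2
  (29/3, 14/3) → P = 2465/3
  (31/3, 13/3) → P = 2521/3

The binding constraints are 4x + 8y = 76 and 6x + 3y = 75.
Solving simultaneously gives x = 31/3, y = 13/3.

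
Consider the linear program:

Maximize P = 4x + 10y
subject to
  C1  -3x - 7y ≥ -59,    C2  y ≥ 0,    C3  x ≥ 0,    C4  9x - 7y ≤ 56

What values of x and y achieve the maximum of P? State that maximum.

Vertices and P = 4x + 10y:
  (0, 59/7) → P = 590/7
  (115/12, 121/28) → P = 3425/42
  (0, 0) → P = 0
  (56/9, 0) → P = 224/9

The optimum lies where -3x - 7y = -59 and x = 0.
Solving simultaneously gives x = 0, y = 59/7.

x = 0, y = 59/7, maximum P = 590/7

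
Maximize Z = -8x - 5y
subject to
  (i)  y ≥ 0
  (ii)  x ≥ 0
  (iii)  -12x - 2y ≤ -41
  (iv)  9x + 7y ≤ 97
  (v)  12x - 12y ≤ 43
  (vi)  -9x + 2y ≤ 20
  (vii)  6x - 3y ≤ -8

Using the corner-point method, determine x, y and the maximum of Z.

x = 107/48, y = 57/8, maximum Z = -1283/24

Extreme points and Z = -8x - 5y:
  (31/22, 265/22) → Z = -143/2
  (107/48, 57/8) → Z = -1283/24
  (235/69, 218/23) → Z = -5150/69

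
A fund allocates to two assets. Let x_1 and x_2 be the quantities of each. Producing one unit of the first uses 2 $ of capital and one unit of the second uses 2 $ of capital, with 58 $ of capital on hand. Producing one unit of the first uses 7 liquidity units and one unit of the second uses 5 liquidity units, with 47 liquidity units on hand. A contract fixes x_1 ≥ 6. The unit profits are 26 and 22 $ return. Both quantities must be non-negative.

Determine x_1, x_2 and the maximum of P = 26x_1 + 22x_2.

Feasible corners and P = 26x_1 + 22x_2:
  (47/7, 0) → P = 1222/7
  (6, 0) → P = 156
  (6, 1) → P = 178

At the optimal vertex, 7x_1 + 5x_2 = 47 and x_1 = 6.
Solving simultaneously gives x_1 = 6, x_2 = 1.

x_1 = 6, x_2 = 1, maximum P = 178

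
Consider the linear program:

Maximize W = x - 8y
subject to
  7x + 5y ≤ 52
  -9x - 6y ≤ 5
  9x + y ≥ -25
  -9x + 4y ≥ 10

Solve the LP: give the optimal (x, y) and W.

The binding constraints are -9x - 6y = 5 and -9x + 4y = 10.
Solving simultaneously gives x = -8/9, y = 1/2.

x = -8/9, y = 1/2, maximum W = -44/9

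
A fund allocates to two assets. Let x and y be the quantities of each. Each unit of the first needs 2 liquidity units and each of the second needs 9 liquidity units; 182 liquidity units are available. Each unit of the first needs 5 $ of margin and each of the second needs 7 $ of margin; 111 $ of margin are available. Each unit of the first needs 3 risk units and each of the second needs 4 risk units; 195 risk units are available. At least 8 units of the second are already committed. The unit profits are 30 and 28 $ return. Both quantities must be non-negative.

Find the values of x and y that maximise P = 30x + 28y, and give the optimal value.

x = 11, y = 8, maximum P = 554

Feasible corners and P = 30x + 28y:
  (0, 111/7) → P = 444
  (0, 8) → P = 224
  (11, 8) → P = 554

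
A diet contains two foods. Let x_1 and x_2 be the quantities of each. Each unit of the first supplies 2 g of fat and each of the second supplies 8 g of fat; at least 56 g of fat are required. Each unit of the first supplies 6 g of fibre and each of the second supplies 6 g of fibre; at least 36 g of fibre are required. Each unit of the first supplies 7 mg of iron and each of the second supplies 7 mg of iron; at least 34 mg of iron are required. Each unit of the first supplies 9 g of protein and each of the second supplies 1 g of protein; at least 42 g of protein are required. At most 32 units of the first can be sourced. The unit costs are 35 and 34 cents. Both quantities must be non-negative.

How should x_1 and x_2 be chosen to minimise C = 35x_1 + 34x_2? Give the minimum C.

x_1 = 4, x_2 = 6, minimum C = 344

The feasible region is unbounded (it extends along (0, 1)), but C strictly increases along every unbounded feasible direction, so there is no improving ray and the minimum is attained at a vertex.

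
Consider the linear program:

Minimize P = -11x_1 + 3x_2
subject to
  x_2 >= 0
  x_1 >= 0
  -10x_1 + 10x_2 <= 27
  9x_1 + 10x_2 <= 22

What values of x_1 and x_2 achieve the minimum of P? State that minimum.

x_1 = 22/9, x_2 = 0, minimum P = -242/9

Extreme points and P = -11x_1 + 3x_2:
  (0, 0) → P = 0
  (22/9, 0) → P = -242/9
  (0, 11/5) → P = 33/5

The binding constraints are x_2 = 0 and 9x_1 + 10x_2 = 22.
Solving simultaneously gives x_1 = 22/9, x_2 = 0.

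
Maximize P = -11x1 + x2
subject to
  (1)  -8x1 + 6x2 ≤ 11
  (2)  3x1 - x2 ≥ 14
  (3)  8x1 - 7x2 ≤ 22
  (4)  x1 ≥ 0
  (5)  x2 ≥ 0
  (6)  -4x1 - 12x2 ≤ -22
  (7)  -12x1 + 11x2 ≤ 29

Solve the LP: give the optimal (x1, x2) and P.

Corner points and P = -11x1 + x2:
  (76/13, 46/13) → P = -790/13
  (61/7, 85/7) → P = -586/7
  (445/4, 124) → P = -4399/4

The binding constraints are 3x1 - x2 = 14 and 8x1 - 7x2 = 22.
Solving simultaneously gives x1 = 76/13, x2 = 46/13.

x1 = 76/13, x2 = 46/13, maximum P = -790/13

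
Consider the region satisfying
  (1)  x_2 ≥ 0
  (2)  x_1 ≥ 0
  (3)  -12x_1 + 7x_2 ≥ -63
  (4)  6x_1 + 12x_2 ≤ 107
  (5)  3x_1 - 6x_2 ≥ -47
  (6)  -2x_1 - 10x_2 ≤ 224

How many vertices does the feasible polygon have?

Of the 15 pairwise boundary intersections, those satisfying every inequality are:
  (0, 0)
  (21/4, 0)
  (0, 47/6)
  (1505/186, 151/31)
  (13/12, 67/8)

5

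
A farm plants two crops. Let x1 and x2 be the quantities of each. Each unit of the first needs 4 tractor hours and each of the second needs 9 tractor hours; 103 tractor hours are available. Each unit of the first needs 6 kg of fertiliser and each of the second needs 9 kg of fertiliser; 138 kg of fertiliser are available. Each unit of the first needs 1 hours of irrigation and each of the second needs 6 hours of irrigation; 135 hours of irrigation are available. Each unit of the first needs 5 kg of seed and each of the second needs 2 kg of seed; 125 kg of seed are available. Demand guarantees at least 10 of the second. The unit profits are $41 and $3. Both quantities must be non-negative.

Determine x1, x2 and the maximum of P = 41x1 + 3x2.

x1 = 13/4, x2 = 10, maximum P = 653/4

At the optimal vertex, 4x1 + 9x2 = 103 and x2 = 10.
Solving simultaneously gives x1 = 13/4, x2 = 10.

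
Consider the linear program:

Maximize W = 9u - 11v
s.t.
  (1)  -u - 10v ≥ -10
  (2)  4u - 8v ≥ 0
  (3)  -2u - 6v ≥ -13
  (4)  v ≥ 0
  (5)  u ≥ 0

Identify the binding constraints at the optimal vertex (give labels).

Corner points and W = 9u - 11v:
  (5/3, 5/6) → W = 35/6
  (5, 1/2) → W = 79/2
  (0, 0) → W = 0
  (13/2, 0) → W = 117/2

The maximum is at (13/2, 0). Substituting into each constraint, equality holds for (3) and (4); the remaining constraints have slack.

(3) and (4)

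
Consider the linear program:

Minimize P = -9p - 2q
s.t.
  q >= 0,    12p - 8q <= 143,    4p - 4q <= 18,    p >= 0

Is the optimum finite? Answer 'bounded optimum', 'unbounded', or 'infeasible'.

From the feasible point (9/2, 0), moving in the direction (0, 1) keeps every constraint satisfied while P decreases without bound.

unbounded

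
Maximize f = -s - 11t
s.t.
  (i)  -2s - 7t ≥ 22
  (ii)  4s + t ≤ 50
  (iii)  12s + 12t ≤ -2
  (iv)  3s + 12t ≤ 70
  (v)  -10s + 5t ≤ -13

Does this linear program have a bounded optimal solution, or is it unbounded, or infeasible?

unbounded

From the feasible point (25/6, -13/3), moving in the direction (1, -4) keeps every constraint satisfied while f increases without bound.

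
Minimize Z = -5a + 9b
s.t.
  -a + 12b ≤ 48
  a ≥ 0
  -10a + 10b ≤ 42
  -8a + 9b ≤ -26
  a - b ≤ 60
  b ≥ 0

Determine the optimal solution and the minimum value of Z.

Extreme points and Z = -5a + 9b:
  (248/29, 410/87) → Z = -10/29
  (768/11, 108/11) → Z = -2868/11
  (13/4, 0) → Z = -65/4
  (60, 0) → Z = -300

a = 60, b = 0, minimum Z = -300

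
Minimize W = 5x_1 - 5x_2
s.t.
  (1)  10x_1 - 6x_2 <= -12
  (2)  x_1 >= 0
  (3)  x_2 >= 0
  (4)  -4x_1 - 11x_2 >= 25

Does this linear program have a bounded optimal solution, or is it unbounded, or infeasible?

The boundaries 10x_1 - 6x_2 = -12 and x_1 = 0 meet at (0, 2), but that point violates -4x_1 - 11x_2 ≥ 25. Every candidate vertex is excluded by some other constraint, so the feasible region is empty.

infeasible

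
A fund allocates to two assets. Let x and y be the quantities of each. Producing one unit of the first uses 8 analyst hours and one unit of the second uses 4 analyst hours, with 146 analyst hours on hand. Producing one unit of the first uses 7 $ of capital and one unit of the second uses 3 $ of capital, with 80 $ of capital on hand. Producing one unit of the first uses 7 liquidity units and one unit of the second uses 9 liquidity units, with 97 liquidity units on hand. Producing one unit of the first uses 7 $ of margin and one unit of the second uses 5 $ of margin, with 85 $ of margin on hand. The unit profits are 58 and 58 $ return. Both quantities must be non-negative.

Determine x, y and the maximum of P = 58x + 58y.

x = 10, y = 3, maximum P = 754

Vertices and P = 58x + 58y:
  (0, 0) → P = 0
  (0, 97/9) → P = 5626/9
  (80/7, 0) → P = 4640/7
  (145/14, 5/2) → P = 5220/7
  (10, 3) → P = 754

At the optimal vertex, 7x + 9y = 97 and 7x + 5y = 85.
Solving simultaneously gives x = 10, y = 3.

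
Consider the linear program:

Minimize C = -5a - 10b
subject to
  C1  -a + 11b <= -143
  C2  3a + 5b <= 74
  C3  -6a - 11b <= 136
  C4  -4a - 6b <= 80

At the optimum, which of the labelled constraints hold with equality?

Feasible corners and C = -5a - 10b:
  (1529/38, -355/38) → C = -4095/38
  (1, -142/11) → C = 1365/11
  (498, -284) → C = 350

The minimum is at (1529/38, -355/38). Substituting into each constraint, equality holds for C1 and C2; the remaining constraints have slack.

C1 and C2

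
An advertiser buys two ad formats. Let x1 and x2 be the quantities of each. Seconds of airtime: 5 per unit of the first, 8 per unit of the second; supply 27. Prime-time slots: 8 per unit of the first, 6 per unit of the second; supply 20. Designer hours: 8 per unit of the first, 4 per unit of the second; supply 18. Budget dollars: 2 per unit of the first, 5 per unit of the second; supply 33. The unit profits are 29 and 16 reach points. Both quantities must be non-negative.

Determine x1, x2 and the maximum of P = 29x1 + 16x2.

x1 = 7/4, x2 = 1, maximum P = 267/4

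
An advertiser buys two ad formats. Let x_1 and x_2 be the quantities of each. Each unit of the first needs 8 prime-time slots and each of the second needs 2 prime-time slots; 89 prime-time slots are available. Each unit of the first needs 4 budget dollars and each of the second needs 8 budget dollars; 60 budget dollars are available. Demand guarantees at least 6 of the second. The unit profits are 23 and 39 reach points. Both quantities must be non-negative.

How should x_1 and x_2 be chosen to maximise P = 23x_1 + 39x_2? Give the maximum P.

x_1 = 3, x_2 = 6, maximum P = 303

Extreme points and P = 23x_1 + 39x_2:
  (0, 15/2) → P = 585/2
  (0, 6) → P = 234
  (3, 6) → P = 303

The optimum lies where 4x_1 + 8x_2 = 60 and x_2 = 6.
Solving simultaneously gives x_1 = 3, x_2 = 6.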